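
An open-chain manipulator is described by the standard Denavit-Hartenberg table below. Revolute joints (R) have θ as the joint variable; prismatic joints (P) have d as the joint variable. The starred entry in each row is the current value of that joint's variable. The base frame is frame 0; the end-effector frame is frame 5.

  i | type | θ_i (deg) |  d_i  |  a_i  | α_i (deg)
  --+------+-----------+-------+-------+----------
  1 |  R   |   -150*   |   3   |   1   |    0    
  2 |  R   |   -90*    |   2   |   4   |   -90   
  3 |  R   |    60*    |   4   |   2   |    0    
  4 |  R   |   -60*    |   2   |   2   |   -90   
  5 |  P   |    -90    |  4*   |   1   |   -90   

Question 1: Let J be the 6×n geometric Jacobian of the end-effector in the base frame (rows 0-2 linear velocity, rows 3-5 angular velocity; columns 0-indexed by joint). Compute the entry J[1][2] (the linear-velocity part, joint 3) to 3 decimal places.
axis z_2 = (-0.8660,-0.5000,0.0000); lever o_n−o_2 = (-7.5622,-0.9019,-5.7321)
cross product → J_v[:, 2] = (2.8660,-4.9641,-3.0000)
J_ω[:, 2] = z_2
entry J[1][2] = -4.9641

-4.964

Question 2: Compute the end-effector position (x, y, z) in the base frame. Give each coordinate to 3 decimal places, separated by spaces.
-10.428 2.062 -0.732

after link 1: o_1 = (-0.8660, -0.5000, 3.0000)
after link 2: o_2 = (-2.8660, 2.9641, 5.0000)
after link 3: o_3 = (-6.8301, 1.8301, 3.2679)
after link 4: o_4 = (-9.5622, 2.5622, 3.2679)
after link 5: o_5 = (-10.4282, 2.0622, -0.7321)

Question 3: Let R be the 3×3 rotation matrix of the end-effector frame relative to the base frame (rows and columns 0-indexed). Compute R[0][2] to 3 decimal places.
-0.500

End-effector z-axis (col 2 of R) = (-0.5000,0.8660,-0.0000)
R[0][2] = -0.5000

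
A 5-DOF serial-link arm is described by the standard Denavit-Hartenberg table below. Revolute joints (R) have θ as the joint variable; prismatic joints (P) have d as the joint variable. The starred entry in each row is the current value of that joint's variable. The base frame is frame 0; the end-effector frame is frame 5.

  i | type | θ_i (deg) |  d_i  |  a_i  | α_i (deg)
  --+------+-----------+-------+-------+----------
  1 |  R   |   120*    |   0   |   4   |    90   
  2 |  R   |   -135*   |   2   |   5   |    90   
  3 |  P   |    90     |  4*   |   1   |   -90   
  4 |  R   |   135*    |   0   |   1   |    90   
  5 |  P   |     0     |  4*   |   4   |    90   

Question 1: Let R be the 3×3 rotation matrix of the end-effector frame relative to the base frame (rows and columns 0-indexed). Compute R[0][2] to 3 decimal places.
End-effector z-axis (col 2 of R) = (0.3536,-0.6124,-0.7071)
R[0][2] = 0.3536

0.354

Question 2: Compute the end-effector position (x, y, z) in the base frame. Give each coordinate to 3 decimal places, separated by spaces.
after link 1: o_1 = (-2.0000, 3.4641, 0.0000)
after link 2: o_2 = (1.4998, 1.4022, -3.5355)
after link 3: o_3 = (3.7801, -0.5473, -0.7071)
after link 4: o_4 = (2.9177, -0.4678, -1.2071)
after link 5: o_5 = (0.9177, 2.9963, -5.2071)

0.918 2.996 -5.207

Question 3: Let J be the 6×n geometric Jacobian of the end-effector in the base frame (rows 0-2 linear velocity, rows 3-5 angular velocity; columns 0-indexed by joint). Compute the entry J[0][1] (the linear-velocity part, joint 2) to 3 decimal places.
-2.604

axis z_1 = (0.8660,0.5000,0.0000); lever o_n−o_1 = (2.9177,-0.4678,-5.2071)
cross product → J_v[:, 1] = (-2.6036,4.5095,-1.8640)
J_ω[:, 1] = z_1
entry J[0][1] = -2.6036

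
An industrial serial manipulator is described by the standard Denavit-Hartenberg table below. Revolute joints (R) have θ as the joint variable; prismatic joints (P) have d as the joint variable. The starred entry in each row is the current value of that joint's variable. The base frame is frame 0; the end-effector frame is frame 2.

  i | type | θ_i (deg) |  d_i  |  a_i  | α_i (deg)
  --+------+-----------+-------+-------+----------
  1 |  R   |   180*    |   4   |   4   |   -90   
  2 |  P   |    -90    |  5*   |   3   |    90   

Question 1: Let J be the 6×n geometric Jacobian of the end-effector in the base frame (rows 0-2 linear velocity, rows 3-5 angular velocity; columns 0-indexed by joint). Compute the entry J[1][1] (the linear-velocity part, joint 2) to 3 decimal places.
prismatic axis z_1 = (-0.0000,-1.0000,0.0000)
J_v[:, 1] = z_1; J_ω[:, 1] = (0,0,0)
entry J[1][1] = -1.0000

-1.000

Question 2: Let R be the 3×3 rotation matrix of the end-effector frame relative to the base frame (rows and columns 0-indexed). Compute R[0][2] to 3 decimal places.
1.000

End-effector z-axis (col 2 of R) = (1.0000,-0.0000,0.0000)
R[0][2] = 1.0000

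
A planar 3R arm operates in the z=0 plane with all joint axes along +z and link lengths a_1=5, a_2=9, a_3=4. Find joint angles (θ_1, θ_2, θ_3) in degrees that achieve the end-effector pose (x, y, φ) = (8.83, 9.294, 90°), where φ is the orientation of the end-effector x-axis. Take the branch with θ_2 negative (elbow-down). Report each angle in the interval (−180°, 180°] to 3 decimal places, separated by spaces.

wrist centre = target − a_3·(cos φ, sin φ) = (8.8300, 5.2940)
cos θ_2 = (105.9953−5²−9²)/(2·5·9) = -0.0001; θ_2 = -90.0030° (elbow-down)
β = atan2(5.2940,8.8300) = 30.9447°; ψ = atan2(-9.0000,4.9995) = -60.9477°
θ_1 = β − ψ = 91.8923°
θ_3 = φ − θ_1 − θ_2 = 88.1106° (wrapped to (-180°,180°])

91.892 -90.003 88.111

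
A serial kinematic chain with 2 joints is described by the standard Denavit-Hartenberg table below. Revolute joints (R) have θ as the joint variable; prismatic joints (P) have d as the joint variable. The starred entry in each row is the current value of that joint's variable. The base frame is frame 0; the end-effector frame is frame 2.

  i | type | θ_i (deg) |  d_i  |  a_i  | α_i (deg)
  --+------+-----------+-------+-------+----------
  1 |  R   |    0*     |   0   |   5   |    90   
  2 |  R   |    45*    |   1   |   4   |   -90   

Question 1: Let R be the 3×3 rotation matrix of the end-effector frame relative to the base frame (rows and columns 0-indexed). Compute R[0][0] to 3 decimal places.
End-effector x-axis (col 0 of R) = (0.7071,0.0000,0.7071)
R[0][0] = 0.7071

0.707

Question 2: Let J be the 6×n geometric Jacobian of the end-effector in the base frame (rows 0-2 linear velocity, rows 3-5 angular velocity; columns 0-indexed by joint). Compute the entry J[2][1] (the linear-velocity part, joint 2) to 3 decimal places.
2.828

axis z_1 = (0.0000,-1.0000,0.0000); lever o_n−o_1 = (2.8284,-1.0000,2.8284)
cross product → J_v[:, 1] = (-2.8284,0.0000,2.8284)
J_ω[:, 1] = z_1
entry J[2][1] = 2.8284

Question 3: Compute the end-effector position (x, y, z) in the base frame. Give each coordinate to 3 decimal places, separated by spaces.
after link 1: o_1 = (5.0000, 0.0000, 0.0000)
after link 2: o_2 = (7.8284, -1.0000, 2.8284)

7.828 -1.000 2.828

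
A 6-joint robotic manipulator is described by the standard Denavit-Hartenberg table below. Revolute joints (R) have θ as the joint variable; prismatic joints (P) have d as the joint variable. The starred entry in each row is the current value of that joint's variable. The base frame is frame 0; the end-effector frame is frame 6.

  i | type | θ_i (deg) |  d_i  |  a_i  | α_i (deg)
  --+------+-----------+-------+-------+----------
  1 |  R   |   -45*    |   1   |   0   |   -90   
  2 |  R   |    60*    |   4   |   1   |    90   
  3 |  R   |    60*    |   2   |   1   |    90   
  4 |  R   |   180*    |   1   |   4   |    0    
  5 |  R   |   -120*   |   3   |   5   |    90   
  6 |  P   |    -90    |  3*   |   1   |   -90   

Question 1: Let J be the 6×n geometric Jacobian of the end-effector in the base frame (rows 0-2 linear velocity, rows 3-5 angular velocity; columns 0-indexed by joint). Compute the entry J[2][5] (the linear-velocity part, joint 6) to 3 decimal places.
-0.625

prismatic axis z_5 = (0.3772,0.6834,-0.6250)
J_v[:, 5] = z_5; J_ω[:, 5] = (0,0,0)
entry J[2][5] = -0.6250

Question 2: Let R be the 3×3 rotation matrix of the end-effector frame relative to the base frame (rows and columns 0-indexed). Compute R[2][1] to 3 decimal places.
0.625

End-effector y-axis (col 1 of R) = (-0.3772,-0.6834,0.6250)
R[2][1] = 0.6250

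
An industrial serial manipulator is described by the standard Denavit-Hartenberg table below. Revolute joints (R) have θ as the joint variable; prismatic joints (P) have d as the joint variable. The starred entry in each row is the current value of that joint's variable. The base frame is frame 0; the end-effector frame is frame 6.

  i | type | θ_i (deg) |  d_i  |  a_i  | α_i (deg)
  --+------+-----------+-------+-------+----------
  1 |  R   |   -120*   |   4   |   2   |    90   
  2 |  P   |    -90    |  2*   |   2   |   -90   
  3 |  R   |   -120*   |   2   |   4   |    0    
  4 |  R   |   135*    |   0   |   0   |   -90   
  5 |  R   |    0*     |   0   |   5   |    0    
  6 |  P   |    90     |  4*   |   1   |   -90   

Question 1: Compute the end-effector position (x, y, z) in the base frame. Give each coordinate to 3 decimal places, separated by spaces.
-1.765 -2.445 0.206

after link 1: o_1 = (-1.0000, -1.7321, 4.0000)
after link 2: o_2 = (-2.7321, -0.7321, 2.0000)
after link 3: o_3 = (-6.7321, -0.7321, 4.0000)
after link 4: o_4 = (-6.7321, -0.7321, 4.0000)
after link 5: o_5 = (-5.6113, -1.3791, -0.8296)
after link 6: o_6 = (-1.7653, -2.4449, 0.2056)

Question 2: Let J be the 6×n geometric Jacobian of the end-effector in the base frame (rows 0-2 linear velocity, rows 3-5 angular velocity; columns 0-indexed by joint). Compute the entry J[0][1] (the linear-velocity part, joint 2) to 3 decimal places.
-0.866

prismatic axis z_1 = (-0.8660,0.5000,0.0000)
J_v[:, 1] = z_1; J_ω[:, 1] = (0,0,0)
entry J[0][1] = -0.8660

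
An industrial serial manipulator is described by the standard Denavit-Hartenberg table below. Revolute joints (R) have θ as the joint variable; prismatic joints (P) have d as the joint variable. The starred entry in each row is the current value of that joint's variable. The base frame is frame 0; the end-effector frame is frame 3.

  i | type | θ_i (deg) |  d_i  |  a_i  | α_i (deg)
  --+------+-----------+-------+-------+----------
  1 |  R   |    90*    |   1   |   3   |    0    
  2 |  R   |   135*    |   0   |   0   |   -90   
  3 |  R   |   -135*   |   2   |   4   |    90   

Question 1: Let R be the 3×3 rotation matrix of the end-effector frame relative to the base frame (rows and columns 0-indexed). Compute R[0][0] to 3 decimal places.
0.500

End-effector x-axis (col 0 of R) = (0.5000,0.5000,0.7071)
R[0][0] = 0.5000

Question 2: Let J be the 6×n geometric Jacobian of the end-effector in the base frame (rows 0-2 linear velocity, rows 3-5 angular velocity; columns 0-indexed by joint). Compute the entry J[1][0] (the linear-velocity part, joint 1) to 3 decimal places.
3.414

axis z_0 = ẑ; lever o_n−o_0 = (3.4142,3.5858,3.8284)
cross product → J_v[:, 0] = (-3.5858,3.4142,0.0000)
J_ω[:, 0] = z_0
entry J[1][0] = 3.4142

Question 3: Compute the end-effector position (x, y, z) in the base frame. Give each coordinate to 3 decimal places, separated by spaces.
3.414 3.586 3.828

after link 1: o_1 = (0.0000, 3.0000, 1.0000)
after link 2: o_2 = (0.0000, 3.0000, 1.0000)
after link 3: o_3 = (3.4142, 3.5858, 3.8284)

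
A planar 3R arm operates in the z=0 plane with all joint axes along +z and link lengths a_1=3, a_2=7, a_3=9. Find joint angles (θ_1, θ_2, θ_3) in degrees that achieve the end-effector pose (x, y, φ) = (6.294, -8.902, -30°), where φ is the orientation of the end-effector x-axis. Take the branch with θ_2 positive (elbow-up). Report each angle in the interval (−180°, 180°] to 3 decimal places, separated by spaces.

wrist centre = target − a_3·(cos φ, sin φ) = (-1.5002, -4.4020)
cos θ_2 = (21.6283−3²−7²)/(2·3·7) = -0.8660; θ_2 = 149.9963° (elbow-up)
β = atan2(-4.4020,-1.5002) = -108.8194°; ψ = atan2(3.5004,-3.0620) = 131.1777°
θ_1 = β − ψ = -239.9971°
θ_3 = φ − θ_1 − θ_2 = 60.0008° (wrapped to (-180°,180°])

120.003 149.996 60.001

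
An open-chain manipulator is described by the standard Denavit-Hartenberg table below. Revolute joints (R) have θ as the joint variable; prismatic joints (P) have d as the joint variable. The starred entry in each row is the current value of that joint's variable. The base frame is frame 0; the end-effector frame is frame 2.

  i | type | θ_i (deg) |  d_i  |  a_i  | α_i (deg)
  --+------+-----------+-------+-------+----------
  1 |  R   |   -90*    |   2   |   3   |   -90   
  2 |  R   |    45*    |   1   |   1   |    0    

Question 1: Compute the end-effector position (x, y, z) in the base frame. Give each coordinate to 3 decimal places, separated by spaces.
1.000 -3.707 1.293

after link 1: o_1 = (0.0000, -3.0000, 2.0000)
after link 2: o_2 = (1.0000, -3.7071, 1.2929)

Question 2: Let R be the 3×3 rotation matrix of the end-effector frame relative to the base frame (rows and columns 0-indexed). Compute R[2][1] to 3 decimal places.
-0.707

End-effector y-axis (col 1 of R) = (0.0000,0.7071,-0.7071)
R[2][1] = -0.7071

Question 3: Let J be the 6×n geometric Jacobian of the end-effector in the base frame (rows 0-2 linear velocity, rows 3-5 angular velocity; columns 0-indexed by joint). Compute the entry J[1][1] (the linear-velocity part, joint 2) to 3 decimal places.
0.707

axis z_1 = (1.0000,0.0000,0.0000); lever o_n−o_1 = (1.0000,-0.7071,-0.7071)
cross product → J_v[:, 1] = (0.0000,0.7071,-0.7071)
J_ω[:, 1] = z_1
entry J[1][1] = 0.7071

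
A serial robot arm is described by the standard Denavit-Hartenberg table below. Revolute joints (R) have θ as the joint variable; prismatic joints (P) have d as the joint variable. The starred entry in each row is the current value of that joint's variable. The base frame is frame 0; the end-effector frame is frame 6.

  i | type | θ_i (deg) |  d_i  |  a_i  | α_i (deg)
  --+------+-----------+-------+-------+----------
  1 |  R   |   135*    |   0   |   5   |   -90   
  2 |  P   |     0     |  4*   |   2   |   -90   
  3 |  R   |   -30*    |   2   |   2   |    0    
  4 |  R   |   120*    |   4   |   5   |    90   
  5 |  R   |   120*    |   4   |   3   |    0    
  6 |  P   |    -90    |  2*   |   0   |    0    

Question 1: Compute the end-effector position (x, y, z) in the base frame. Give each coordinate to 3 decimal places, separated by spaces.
after link 1: o_1 = (-3.5355, 3.5355, 0.0000)
after link 2: o_2 = (-7.7782, 2.1213, 0.0000)
after link 3: o_3 = (-9.7100, 2.6390, -2.0000)
after link 4: o_4 = (-6.1745, 6.1745, -6.0000)
after link 5: o_5 = (-10.0636, 7.9423, -8.5981)
after link 6: o_6 = (-11.4778, 9.3565, -8.5981)

-11.478 9.356 -8.598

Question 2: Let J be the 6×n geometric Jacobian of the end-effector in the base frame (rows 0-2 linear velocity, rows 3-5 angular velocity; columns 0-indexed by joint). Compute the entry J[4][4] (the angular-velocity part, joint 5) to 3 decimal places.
axis z_4 = (-0.7071,0.7071,-0.0000); lever o_n−o_4 = (-5.3033,3.1820,-2.5981)
cross product → J_v[:, 4] = (-1.8371,-1.8371,1.5000)
J_ω[:, 4] = z_4
entry J[4][4] = 0.7071

0.707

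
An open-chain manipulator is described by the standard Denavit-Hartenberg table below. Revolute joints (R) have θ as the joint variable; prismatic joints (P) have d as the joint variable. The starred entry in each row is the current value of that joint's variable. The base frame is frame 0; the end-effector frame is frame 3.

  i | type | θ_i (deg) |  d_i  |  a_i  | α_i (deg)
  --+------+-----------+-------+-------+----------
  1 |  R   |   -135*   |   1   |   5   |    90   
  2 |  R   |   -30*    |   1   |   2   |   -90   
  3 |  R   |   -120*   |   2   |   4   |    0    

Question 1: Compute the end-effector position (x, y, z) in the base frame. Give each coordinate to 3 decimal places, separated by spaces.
-7.399 -1.086 2.732

after link 1: o_1 = (-3.5355, -3.5355, 1.0000)
after link 2: o_2 = (-5.4674, -4.0532, 0.0000)
after link 3: o_3 = (-7.3992, -1.0860, 2.7321)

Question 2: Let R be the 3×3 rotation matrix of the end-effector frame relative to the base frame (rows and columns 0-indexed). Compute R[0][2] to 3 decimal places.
-0.354

End-effector z-axis (col 2 of R) = (-0.3536,-0.3536,0.8660)
R[0][2] = -0.3536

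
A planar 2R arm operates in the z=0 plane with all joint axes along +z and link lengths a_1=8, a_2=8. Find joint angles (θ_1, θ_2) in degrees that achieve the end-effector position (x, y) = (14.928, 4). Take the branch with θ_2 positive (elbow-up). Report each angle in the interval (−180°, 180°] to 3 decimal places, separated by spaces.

-0.003 30.005

cos θ_2 = (238.8452−8²−8²)/(2·8·8) = 0.8660; θ_2 = 30.0054° (elbow-up)
β = atan2(4.0000,14.9280) = 15.0002°; ψ = atan2(4.0007,14.9278) = 15.0027°
θ_1 = β − ψ = -0.0025°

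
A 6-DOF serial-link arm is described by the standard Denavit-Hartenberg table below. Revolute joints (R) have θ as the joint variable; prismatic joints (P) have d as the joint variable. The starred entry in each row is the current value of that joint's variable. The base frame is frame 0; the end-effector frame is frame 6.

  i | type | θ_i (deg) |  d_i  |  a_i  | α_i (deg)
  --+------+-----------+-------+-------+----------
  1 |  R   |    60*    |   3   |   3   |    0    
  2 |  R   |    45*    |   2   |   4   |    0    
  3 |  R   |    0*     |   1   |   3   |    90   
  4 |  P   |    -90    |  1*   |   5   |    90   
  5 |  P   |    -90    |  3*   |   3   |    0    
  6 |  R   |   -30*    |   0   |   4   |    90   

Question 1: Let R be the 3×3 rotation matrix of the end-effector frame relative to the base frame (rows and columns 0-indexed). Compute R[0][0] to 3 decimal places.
-0.837

End-effector x-axis (col 0 of R) = (-0.8365,-0.2241,0.5000)
R[0][0] = -0.8365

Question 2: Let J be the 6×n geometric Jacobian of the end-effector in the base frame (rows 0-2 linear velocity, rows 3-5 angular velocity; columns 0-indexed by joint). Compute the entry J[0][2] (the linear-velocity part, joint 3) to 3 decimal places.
axis z_2 = (0.0000,0.0000,1.0000); lever o_n−o_2 = (-5.2779,-1.4142,-2.0000)
cross product → J_v[:, 2] = (1.4142,-5.2779,0.0000)
J_ω[:, 2] = z_2
entry J[0][2] = 1.4142

1.414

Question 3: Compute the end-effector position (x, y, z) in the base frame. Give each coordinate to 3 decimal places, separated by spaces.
after link 1: o_1 = (1.5000, 2.5981, 3.0000)
after link 2: o_2 = (0.4647, 6.4618, 5.0000)
after link 3: o_3 = (-0.3117, 9.3596, 6.0000)
after link 4: o_4 = (0.6542, 9.6184, 1.0000)
after link 5: o_5 = (-1.4671, 5.9441, 1.0000)
after link 6: o_6 = (-4.8132, 5.0476, 3.0000)

-4.813 5.048 3.000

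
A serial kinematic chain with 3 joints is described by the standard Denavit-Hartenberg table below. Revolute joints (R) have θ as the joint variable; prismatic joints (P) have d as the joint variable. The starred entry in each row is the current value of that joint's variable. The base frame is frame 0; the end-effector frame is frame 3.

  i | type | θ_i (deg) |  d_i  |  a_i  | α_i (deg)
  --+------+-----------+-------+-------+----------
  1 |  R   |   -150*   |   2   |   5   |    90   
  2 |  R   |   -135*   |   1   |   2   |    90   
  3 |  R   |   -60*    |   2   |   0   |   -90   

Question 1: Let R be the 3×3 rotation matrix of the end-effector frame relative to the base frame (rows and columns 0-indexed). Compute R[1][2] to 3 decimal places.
0.739

End-effector z-axis (col 2 of R) = (0.2803,0.7392,-0.6124)
R[1][2] = 0.7392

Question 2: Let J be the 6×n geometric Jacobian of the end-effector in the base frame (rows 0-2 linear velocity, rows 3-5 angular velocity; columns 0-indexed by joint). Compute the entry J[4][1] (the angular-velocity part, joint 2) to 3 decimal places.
0.866

axis z_1 = (-0.5000,0.8660,0.0000); lever o_n−o_1 = (1.9495,2.2802,0.0000)
cross product → J_v[:, 1] = (-0.0000,0.0000,-2.8284)
J_ω[:, 1] = z_1
entry J[4][1] = 0.8660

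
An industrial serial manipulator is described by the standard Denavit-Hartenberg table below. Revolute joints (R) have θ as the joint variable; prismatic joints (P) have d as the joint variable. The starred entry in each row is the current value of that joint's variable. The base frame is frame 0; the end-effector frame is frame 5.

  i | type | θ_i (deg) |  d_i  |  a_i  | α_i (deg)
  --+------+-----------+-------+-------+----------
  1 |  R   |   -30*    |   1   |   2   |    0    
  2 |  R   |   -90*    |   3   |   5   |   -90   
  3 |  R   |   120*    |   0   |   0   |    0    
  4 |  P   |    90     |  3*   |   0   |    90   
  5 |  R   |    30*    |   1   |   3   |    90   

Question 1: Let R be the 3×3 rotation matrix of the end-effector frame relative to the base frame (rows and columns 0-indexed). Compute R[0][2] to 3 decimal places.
End-effector z-axis (col 2 of R) = (-0.5335,0.8080,0.2500)
R[0][2] = -0.5335

-0.533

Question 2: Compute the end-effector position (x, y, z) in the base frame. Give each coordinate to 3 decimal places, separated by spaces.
4.504 -5.199 4.433

after link 1: o_1 = (1.7321, -1.0000, 1.0000)
after link 2: o_2 = (-0.7679, -5.3301, 4.0000)
after link 3: o_3 = (-0.7679, -5.3301, 4.0000)
after link 4: o_4 = (1.8301, -6.8301, 4.0000)
after link 5: o_5 = (4.5042, -5.1986, 4.4330)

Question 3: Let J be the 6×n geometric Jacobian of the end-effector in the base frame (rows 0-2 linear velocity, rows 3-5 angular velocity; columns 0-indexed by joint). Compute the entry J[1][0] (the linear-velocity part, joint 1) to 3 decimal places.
4.504

axis z_0 = ẑ; lever o_n−o_0 = (4.5042,-5.1986,4.4330)
cross product → J_v[:, 0] = (5.1986,4.5042,-0.0000)
J_ω[:, 0] = z_0
entry J[1][0] = 4.5042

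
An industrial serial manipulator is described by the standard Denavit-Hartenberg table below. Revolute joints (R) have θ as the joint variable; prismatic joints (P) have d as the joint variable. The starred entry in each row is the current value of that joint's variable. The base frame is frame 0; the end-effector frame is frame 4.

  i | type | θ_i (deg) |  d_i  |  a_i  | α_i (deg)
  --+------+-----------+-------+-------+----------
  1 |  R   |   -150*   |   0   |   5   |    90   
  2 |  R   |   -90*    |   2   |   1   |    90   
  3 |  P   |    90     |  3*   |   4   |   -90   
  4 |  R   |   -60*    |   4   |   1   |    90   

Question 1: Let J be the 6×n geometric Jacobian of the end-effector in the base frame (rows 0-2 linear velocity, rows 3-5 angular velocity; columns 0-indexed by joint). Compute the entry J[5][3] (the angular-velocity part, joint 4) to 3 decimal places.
axis z_3 = (0.0000,0.0000,1.0000); lever o_n−o_3 = (0.5000,0.8660,4.0000)
cross product → J_v[:, 3] = (-0.8660,0.5000,0.0000)
J_ω[:, 3] = z_3
entry J[5][3] = 1.0000

1.000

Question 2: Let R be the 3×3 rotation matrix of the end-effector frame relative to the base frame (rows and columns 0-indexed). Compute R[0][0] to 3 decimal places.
0.500

End-effector x-axis (col 0 of R) = (0.5000,0.8660,-0.0000)
R[0][0] = 0.5000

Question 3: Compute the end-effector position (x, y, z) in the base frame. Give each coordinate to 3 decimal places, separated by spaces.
after link 1: o_1 = (-4.3301, -2.5000, 0.0000)
after link 2: o_2 = (-5.3301, -0.7679, -1.0000)
after link 3: o_3 = (-4.7321, 4.1962, -1.0000)
after link 4: o_4 = (-4.2321, 5.0622, 3.0000)

-4.232 5.062 3.000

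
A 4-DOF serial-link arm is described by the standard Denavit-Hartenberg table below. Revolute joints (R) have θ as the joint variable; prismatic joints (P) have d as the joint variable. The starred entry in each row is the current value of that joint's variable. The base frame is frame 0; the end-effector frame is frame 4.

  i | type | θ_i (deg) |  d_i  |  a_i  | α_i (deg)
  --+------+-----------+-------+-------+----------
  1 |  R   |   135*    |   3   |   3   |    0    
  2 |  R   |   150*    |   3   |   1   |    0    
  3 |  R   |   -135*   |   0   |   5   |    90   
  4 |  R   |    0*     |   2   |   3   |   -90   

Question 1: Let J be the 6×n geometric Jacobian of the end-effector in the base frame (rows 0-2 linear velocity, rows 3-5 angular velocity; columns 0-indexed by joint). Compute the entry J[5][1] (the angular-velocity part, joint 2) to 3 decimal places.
1.000

axis z_1 = (0.0000,0.0000,1.0000); lever o_n−o_1 = (-5.6694,4.7661,3.0000)
cross product → J_v[:, 1] = (-4.7661,-5.6694,0.0000)
J_ω[:, 1] = z_1
entry J[5][1] = 1.0000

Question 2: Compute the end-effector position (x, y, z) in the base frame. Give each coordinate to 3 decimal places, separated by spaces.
after link 1: o_1 = (-2.1213, 2.1213, 3.0000)
after link 2: o_2 = (-1.8625, 1.1554, 6.0000)
after link 3: o_3 = (-6.1926, 3.6554, 6.0000)
after link 4: o_4 = (-7.7907, 6.8874, 6.0000)

-7.791 6.887 6.000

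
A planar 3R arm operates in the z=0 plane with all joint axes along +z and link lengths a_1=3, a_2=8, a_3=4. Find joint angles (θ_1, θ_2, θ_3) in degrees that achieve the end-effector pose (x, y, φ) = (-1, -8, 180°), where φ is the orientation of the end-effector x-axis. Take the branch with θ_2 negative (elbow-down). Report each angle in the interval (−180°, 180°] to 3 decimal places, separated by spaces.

wrist centre = target − a_3·(cos φ, sin φ) = (3.0000, -8.0000)
cos θ_2 = (73.0000−3²−8²)/(2·3·8) = 0.0000; θ_2 = -90.0000° (elbow-down)
β = atan2(-8.0000,3.0000) = -69.4440°; ψ = atan2(-8.0000,3.0000) = -69.4440°
θ_1 = β − ψ = 0.0000°
θ_3 = φ − θ_1 − θ_2 = -90.0000° (wrapped to (-180°,180°])

0.000 -90.000 -90.000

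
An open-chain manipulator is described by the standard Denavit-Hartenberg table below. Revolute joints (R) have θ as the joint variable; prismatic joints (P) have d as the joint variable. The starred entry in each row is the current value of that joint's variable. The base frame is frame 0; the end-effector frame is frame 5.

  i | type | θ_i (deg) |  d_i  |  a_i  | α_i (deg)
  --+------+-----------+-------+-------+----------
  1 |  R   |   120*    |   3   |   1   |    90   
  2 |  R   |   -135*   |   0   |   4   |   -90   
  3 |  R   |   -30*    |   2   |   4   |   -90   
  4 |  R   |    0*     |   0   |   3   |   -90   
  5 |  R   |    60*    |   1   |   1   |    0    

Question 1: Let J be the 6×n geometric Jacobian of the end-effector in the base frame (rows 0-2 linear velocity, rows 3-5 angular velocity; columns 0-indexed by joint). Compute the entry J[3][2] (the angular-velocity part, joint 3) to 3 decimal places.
axis z_2 = (-0.3536,0.6124,-0.7071); lever o_n−o_2 = (5.6869,-0.8499,-4.9937)
cross product → J_v[:, 2] = (-3.6590,-5.7868,-3.1820)
J_ω[:, 2] = z_2
entry J[3][2] = -0.3536

-0.354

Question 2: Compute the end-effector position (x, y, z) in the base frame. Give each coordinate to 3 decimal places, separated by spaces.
after link 1: o_1 = (-0.5000, 0.8660, 3.0000)
after link 2: o_2 = (0.9142, -1.5835, 0.1716)
after link 3: o_3 = (3.1639, -1.4800, -3.6921)
after link 4: o_4 = (5.3815, -2.3210, -5.5292)
after link 5: o_5 = (6.6011, -2.4334, -4.8221)

6.601 -2.433 -4.822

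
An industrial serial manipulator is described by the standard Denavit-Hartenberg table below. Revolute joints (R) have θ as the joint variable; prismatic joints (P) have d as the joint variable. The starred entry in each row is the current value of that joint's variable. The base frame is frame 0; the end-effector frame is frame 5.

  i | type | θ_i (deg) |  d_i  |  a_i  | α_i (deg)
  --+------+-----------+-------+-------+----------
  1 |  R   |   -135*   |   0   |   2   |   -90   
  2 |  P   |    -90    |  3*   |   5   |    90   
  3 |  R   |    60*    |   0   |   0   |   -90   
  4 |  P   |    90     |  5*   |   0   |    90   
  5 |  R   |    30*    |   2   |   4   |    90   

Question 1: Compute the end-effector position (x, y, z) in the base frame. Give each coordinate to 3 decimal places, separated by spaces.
1.957 -9.685 -0.062

after link 1: o_1 = (-1.4142, -1.4142, 0.0000)
after link 2: o_2 = (0.7071, -3.5355, 5.0000)
after link 3: o_3 = (0.7071, -3.5355, 5.0000)
after link 4: o_4 = (2.4749, -5.3033, 0.6699)
after link 5: o_5 = (1.9572, -9.6846, -0.0622)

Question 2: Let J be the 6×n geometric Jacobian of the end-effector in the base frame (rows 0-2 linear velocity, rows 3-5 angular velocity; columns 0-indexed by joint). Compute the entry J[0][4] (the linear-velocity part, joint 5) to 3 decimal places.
axis z_4 = (0.6124,-0.6124,0.5000); lever o_n−o_4 = (-0.5176,-4.3813,-0.7321)
cross product → J_v[:, 4] = (2.6390,0.1895,-3.0000)
J_ω[:, 4] = z_4
entry J[0][4] = 2.6390

2.639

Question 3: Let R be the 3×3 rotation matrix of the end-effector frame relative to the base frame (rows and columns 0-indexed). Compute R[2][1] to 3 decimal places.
End-effector y-axis (col 1 of R) = (0.6124,-0.6124,0.5000)
R[2][1] = 0.5000

0.500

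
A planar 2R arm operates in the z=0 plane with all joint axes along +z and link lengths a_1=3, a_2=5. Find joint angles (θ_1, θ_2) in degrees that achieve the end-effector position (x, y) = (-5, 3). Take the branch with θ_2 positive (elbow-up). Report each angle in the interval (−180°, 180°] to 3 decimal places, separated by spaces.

cos θ_2 = (34.0000−3²−5²)/(2·3·5) = 0.0000; θ_2 = 90.0000° (elbow-up)
β = atan2(3.0000,-5.0000) = 149.0362°; ψ = atan2(5.0000,3.0000) = 59.0362°
θ_1 = β − ψ = 90.0000°

90.000 90.000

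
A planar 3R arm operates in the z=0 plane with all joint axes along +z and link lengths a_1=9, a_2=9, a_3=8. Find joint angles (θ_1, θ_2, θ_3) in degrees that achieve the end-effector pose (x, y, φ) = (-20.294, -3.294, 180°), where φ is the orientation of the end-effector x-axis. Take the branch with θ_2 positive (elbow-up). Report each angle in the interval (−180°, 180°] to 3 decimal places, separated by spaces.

wrist centre = target − a_3·(cos φ, sin φ) = (-12.2940, -3.2940)
cos θ_2 = (161.9929−9²−9²)/(2·9·9) = -0.0000; θ_2 = 90.0025° (elbow-up)
β = atan2(-3.2940,-12.2940) = -165.0007°; ψ = atan2(9.0000,8.9996) = 45.0013°
θ_1 = β − ψ = -210.0020°
θ_3 = φ − θ_1 − θ_2 = -60.0005° (wrapped to (-180°,180°])

149.998 90.003 -60.001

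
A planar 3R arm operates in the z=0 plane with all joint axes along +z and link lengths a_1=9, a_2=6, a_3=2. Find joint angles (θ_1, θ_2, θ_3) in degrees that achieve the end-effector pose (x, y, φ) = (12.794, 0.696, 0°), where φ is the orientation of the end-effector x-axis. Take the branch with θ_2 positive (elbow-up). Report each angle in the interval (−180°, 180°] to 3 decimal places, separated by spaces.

-30.002 90.003 -60.001

wrist centre = target − a_3·(cos φ, sin φ) = (10.7940, 0.6960)
cos θ_2 = (116.9949−9²−6²)/(2·9·6) = -0.0000; θ_2 = 90.0027° (elbow-up)
β = atan2(0.6960,10.7940) = 3.6893°; ψ = atan2(6.0000,8.9997) = 33.6909°
θ_1 = β − ψ = -30.0016°
θ_3 = φ − θ_1 − θ_2 = -60.0012° (wrapped to (-180°,180°])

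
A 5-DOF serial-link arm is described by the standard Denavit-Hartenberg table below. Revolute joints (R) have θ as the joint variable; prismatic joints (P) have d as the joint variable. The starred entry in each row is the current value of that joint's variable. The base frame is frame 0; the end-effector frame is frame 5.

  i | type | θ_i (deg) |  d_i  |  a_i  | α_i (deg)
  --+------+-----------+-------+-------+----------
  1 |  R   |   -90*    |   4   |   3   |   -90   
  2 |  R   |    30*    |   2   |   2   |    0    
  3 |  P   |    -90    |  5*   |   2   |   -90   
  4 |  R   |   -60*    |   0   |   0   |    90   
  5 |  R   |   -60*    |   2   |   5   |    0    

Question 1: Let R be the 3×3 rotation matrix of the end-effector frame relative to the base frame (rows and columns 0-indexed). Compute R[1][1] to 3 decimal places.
-0.650

End-effector y-axis (col 1 of R) = (0.7500,-0.6495,0.1250)
R[1][1] = -0.6495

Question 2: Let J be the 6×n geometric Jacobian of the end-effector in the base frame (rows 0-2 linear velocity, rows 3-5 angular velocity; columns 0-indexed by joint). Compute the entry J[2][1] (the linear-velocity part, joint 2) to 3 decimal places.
1.259

axis z_1 = (1.0000,0.0000,0.0000); lever o_n−o_1 = (10.1651,1.2590,2.4796)
cross product → J_v[:, 1] = (0.0000,-2.4796,1.2590)
J_ω[:, 1] = z_1
entry J[2][1] = 1.2590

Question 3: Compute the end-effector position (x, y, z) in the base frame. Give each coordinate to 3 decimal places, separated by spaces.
after link 1: o_1 = (0.0000, -3.0000, 4.0000)
after link 2: o_2 = (2.0000, -4.7321, 3.0000)
after link 3: o_3 = (7.0000, -5.7321, 4.7321)
after link 4: o_4 = (7.0000, -5.7321, 4.7321)
after link 5: o_5 = (10.1651, -1.7410, 6.4796)

10.165 -1.741 6.480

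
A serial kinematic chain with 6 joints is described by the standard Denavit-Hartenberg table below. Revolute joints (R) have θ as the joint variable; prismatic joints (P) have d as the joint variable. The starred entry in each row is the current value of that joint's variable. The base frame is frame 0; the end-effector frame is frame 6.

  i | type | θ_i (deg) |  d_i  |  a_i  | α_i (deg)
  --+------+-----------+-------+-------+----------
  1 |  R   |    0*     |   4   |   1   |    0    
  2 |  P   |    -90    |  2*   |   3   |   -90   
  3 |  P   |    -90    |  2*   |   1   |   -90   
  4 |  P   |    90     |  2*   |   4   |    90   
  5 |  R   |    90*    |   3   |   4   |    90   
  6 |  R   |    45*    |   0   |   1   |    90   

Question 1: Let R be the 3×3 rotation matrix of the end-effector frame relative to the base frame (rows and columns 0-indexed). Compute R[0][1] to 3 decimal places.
-1.000

End-effector y-axis (col 1 of R) = (-1.0000,-0.0000,0.0000)
R[0][1] = -1.0000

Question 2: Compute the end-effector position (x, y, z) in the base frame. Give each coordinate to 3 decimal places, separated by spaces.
after link 1: o_1 = (1.0000, 0.0000, 4.0000)
after link 2: o_2 = (1.0000, -3.0000, 6.0000)
after link 3: o_3 = (3.0000, -3.0000, 7.0000)
after link 4: o_4 = (-1.0000, -5.0000, 7.0000)
after link 5: o_5 = (-1.0000, -9.0000, 10.0000)
after link 6: o_6 = (-1.0000, -9.7071, 10.7071)

-1.000 -9.707 10.707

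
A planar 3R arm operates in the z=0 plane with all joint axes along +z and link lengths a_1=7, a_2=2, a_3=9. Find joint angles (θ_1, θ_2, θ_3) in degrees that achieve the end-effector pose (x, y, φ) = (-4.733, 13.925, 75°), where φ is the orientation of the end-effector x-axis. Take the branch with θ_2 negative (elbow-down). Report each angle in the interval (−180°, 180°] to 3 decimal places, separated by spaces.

150.004 -30.005 -44.999

wrist centre = target − a_3·(cos φ, sin φ) = (-7.0624, 5.2317)
cos θ_2 = (77.2474−7²−2²)/(2·7·2) = 0.8660; θ_2 = -30.0052° (elbow-down)
β = atan2(5.2317,-7.0624) = 143.4697°; ψ = atan2(-1.0002,8.7320) = -6.5342°
θ_1 = β − ψ = 150.0038°
θ_3 = φ − θ_1 − θ_2 = -44.9986° (wrapped to (-180°,180°])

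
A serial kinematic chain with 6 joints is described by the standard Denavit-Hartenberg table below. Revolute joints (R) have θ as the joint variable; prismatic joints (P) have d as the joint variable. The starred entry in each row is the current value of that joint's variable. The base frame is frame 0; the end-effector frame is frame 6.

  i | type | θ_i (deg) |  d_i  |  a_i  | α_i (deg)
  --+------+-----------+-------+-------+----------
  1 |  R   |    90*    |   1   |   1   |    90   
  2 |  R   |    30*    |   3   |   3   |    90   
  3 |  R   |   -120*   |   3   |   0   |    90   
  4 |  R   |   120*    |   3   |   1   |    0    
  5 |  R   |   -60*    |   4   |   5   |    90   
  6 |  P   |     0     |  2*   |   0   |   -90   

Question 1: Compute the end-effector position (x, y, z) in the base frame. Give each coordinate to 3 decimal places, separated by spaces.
3.268 0.330 -7.696

after link 1: o_1 = (0.0000, 1.0000, 1.0000)
after link 2: o_2 = (3.0000, 3.5981, 2.5000)
after link 3: o_3 = (3.0000, 5.0981, -0.0981)
after link 4: o_4 = (4.9330, 3.4976, -2.0221)
after link 5: o_5 = (4.7679, 1.5801, -8.1292)
after link 6: o_6 = (3.2679, 0.3301, -7.6962)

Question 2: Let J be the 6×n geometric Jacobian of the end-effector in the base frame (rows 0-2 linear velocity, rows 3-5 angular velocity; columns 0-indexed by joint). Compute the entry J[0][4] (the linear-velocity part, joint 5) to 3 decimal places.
2.884

axis z_4 = (0.5000,-0.7500,-0.4330); lever o_n−o_4 = (-1.6651,-3.1675,-5.6740)
cross product → J_v[:, 4] = (2.8840,3.5580,-2.8325)
J_ω[:, 4] = z_4
entry J[0][4] = 2.8840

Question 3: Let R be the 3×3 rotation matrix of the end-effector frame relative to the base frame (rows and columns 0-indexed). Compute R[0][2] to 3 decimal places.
0.500

End-effector z-axis (col 2 of R) = (0.5000,-0.7500,-0.4330)
R[0][2] = 0.5000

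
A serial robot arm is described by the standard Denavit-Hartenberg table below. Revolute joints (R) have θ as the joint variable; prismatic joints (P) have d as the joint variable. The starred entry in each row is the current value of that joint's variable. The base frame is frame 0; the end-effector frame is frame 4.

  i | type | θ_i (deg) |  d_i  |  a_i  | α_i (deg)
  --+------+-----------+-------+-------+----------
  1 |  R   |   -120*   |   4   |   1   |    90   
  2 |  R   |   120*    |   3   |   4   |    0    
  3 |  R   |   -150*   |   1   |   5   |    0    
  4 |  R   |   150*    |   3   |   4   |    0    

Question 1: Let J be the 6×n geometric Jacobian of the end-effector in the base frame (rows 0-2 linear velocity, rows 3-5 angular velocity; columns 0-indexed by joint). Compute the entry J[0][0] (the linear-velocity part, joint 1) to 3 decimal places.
axis z_0 = ẑ; lever o_n−o_0 = (-6.7272,2.3481,8.4282)
cross product → J_v[:, 0] = (-2.3481,-6.7272,0.0000)
J_ω[:, 0] = z_0
entry J[0][0] = -2.3481

-2.348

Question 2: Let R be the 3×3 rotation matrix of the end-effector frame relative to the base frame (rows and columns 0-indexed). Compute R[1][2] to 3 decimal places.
End-effector z-axis (col 2 of R) = (-0.8660,0.5000,0.0000)
R[1][2] = 0.5000

0.500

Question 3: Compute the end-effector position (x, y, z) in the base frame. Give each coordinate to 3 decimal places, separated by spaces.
-6.727 2.348 8.428

after link 1: o_1 = (-0.5000, -0.8660, 4.0000)
after link 2: o_2 = (-2.0981, 2.3660, 7.4641)
after link 3: o_3 = (-5.1292, -0.8840, 4.9641)
after link 4: o_4 = (-6.7272, 2.3481, 8.4282)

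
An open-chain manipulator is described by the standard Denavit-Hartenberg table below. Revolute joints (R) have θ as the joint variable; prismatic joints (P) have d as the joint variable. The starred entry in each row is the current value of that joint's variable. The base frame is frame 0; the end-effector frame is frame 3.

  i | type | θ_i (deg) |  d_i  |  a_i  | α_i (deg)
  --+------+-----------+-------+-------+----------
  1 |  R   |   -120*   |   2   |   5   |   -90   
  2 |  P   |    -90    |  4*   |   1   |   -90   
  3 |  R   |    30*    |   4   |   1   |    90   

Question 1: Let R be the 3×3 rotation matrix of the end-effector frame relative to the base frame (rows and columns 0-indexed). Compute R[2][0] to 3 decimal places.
0.866

End-effector x-axis (col 0 of R) = (-0.4330,0.2500,0.8660)
R[2][0] = 0.8660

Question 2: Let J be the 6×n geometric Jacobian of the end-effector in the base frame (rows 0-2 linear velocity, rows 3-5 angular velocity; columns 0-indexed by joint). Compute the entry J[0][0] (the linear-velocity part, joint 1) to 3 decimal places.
axis z_0 = ẑ; lever o_n−o_0 = (-1.4689,-9.5442,3.8660)
cross product → J_v[:, 0] = (9.5442,-1.4689,0.0000)
J_ω[:, 0] = z_0
entry J[0][0] = 9.5442

9.544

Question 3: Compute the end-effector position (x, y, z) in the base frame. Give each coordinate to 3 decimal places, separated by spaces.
-1.469 -9.544 3.866

after link 1: o_1 = (-2.5000, -4.3301, 2.0000)
after link 2: o_2 = (0.9641, -6.3301, 3.0000)
after link 3: o_3 = (-1.4689, -9.5442, 3.8660)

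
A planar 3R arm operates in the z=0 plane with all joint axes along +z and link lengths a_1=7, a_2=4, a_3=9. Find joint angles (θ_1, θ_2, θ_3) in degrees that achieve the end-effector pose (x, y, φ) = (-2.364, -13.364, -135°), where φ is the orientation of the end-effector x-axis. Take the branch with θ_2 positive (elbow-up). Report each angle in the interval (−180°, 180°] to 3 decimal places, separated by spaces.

wrist centre = target − a_3·(cos φ, sin φ) = (4.0000, -7.0000)
cos θ_2 = (65.0002−7²−4²)/(2·7·4) = 0.0000; θ_2 = 89.9998° (elbow-up)
β = atan2(-7.0000,4.0000) = -60.2555°; ψ = atan2(4.0000,7.0000) = 29.7448°
θ_1 = β − ψ = -90.0003°
θ_3 = φ − θ_1 − θ_2 = -134.9994° (wrapped to (-180°,180°])

-90.000 90.000 -134.999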